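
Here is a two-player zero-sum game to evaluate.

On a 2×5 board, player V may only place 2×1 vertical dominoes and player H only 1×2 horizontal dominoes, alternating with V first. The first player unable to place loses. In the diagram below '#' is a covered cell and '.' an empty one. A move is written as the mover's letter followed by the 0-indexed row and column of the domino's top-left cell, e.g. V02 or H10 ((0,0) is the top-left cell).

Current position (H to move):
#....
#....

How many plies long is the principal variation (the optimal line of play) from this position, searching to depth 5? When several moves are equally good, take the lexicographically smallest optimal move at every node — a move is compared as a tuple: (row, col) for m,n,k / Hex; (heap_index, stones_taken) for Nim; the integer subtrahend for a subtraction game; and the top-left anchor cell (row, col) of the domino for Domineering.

p1 H@[#..../#....]: H01[###../#....]-1 H02[#.##./#....]+1* H03[#..##/#....]-1 H11[#..../###..]-1 H12[#..../#.##.]+1 H13[#..../#..##]-1
p2 V@[#.##./#....]: V01[####./##...]-1* V04[#.###/#...#]-1
p3 H@[####./##...]: H12[####./####.]-1 H13[####./##.##]+1*
p4 V@[####./##.##] terminal -1; root [#..../#....] d5

PV length from [#..../#....]: 3 plies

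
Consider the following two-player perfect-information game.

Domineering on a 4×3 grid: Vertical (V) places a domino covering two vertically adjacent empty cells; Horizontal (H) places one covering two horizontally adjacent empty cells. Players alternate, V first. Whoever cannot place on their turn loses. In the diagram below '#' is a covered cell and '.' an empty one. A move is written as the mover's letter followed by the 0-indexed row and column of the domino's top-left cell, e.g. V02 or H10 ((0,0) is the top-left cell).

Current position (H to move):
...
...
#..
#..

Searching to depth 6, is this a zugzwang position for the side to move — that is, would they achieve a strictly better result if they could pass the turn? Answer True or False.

ply 1, H at .../.../#../#.. | H00=-1→##./.../#../#..*; H01=-1→.##/.../#../#..; H10=-1→.../##./#../#..; H11=-1→.../.##/#../#..; H21=-1→.../.../###/#..; H31=-1→.../.../#../###
ply 2, V at ##./.../#../#.. | V02=-1→###/..#/#../#..; V11=+1→##./.#./##./#..*; V12=+1→##./..#/#.#/#..; V21=+1→##./.../##./##.; V22=+1→##./.../#.#/#.#
ply 3, H at ##./.#./##./#.. | H31=-1→##./.#./##./###*
ply 4, V at ##./.#./##./### | V02=+1→###/.##/##./###*; V12=+1→##./.##/###/###
ply 5: ###/.##/##./### is terminal -1 (H); from .../.../#../#.. depth 6
suppose H passes — search the same position with V to move:
pass> ply 1, V at .../.../#../#.. | V00=+1→#../#../#../#..*; V01=+1→.#./.#./#../#..; V02=+1→..#/..#/#../#..; V11=+1→.../.#./##./#..; V12=-1→.../..#/#.#/#..; V21=+1→.../.../##./##.; V22=+1→.../.../#.#/#.#
pass> ply 2, H at #../#../#../#.. | H01=-1→###/#../#../#..*; H11=-1→#../###/#../#..; H21=-1→#../#../###/#..; H31=-1→#../#../#../###
pass> ply 3, V at ###/#../#../#.. | V11=+1→###/##./##./#..*; V12=+1→###/#.#/#.#/#..; V21=+1→###/#../##./##.; V22=+1→###/#../#.#/#.#
pass> ply 4, H at ###/##./##./#.. | H31=-1→###/##./##./###*
pass> ply 5, V at ###/##./##./### | V12=+1→###/###/###/###*
pass> ply 6: ###/###/###/### is terminal -1 (H); from .../.../#../#.. depth 6
for H: play -1, pass -1

zugzwang(.../.../#../#.., H) = False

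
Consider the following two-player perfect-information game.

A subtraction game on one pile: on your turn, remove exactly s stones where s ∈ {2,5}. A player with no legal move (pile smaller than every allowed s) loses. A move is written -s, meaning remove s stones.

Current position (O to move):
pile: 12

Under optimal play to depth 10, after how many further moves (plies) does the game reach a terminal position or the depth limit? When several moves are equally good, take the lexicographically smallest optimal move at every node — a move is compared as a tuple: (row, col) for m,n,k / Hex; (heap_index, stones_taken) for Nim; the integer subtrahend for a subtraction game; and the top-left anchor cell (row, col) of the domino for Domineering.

ply 1, O at 12 | -2=-1→10; -5=+1→7*
ply 2, X at 7 | -2=-1→5*; -5=-1→2
ply 3, O at 5 | -2=-1→3; -5=+1→0*
ply 4: 0 is terminal -1 (X); from 12 depth 10

PV length from [12]: 3 plies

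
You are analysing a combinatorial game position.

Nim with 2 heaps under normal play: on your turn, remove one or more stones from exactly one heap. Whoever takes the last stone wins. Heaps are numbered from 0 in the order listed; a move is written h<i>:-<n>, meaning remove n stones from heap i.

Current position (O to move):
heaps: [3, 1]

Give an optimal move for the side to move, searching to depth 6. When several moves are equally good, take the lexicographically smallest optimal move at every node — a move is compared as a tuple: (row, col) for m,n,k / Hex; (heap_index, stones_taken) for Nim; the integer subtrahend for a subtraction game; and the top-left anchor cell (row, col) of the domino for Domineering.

O's best at [(3,1)]: h0:-2

[(3,1)] O move#1: h0:-1:-1/(2,1), h0:-2:+1/(1,1)*, h0:-3:-1/(0,1), h1:-1:-1/(3,0)
[(1,1)] X move#2: h0:-1:-1/(0,1)*, h1:-1:-1/(1,0)
[(0,1)] O move#3: h1:-1:+1/(0,0)*
[(0,0)] end (terminal -1, X#4); searched (3,1) to 6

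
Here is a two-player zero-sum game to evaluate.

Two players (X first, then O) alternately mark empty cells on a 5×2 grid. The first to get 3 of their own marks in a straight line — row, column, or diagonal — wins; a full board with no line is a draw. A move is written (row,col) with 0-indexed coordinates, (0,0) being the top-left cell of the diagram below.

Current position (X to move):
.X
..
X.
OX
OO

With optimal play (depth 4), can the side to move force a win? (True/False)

X winning at [.X/../X./OX/OO]: False

ply 1, X at .X/../X./OX/OO | (0,0)=+0→XX/../X./OX/OO*; (1,0)=+0→.X/X./X./OX/OO; (1,1)=+0→.X/.X/X./OX/OO; (2,1)=+0→.X/../XX/OX/OO
ply 2, O at XX/../X./OX/OO | (1,0)=+0→XX/O./X./OX/OO*; (1,1)=-1→XX/.O/X./OX/OO; (2,1)=-1→XX/../XO/OX/OO
ply 3, X at XX/O./X./OX/OO | (1,1)=+0→XX/OX/X./OX/OO*; (2,1)=+0→XX/O./XX/OX/OO
ply 4, O at XX/OX/X./OX/OO | (2,1)=+0→XX/OX/XO/OX/OO*
ply 5: XX/OX/XO/OX/OO is terminal +0 (X); from .X/../X./OX/OO depth 4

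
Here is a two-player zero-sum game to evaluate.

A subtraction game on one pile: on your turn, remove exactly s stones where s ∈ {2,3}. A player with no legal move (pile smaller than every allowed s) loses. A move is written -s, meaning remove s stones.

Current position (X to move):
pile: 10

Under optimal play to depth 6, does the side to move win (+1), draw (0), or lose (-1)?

value(10, X) = -1

ply 1, X at 10 | -2=-1→8*; -3=-1→7
ply 2, O at 8 | -2=+1→6*; -3=+1→5
ply 3, X at 6 | -2=-1→4*; -3=-1→3
ply 4, O at 4 | -2=-1→2; -3=+1→1*
ply 5: 1 is terminal -1 (X); from 10 depth 6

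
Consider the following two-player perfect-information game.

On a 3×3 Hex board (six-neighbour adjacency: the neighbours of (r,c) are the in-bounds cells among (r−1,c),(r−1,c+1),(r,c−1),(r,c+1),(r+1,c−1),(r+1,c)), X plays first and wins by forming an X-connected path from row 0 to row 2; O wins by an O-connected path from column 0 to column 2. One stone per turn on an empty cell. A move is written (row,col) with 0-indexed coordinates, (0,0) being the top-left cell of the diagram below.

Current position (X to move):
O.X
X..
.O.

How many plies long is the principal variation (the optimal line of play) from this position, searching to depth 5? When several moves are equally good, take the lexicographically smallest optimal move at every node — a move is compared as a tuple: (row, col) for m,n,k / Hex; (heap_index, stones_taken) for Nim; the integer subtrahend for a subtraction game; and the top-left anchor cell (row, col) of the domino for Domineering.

PV length from [O.X/X../.O.]: 5 plies

[O.X/X../.O.] X move#1: (0,1):-1/OXX/X../.O., (1,1):-1/O.X/XX./.O., (1,2):+1/O.X/X.X/.O.*, (2,0):+1/O.X/X../XO., (2,2):+1/O.X/X../.OX
[O.X/X.X/.O.] O move#2: (0,1):-1/OOX/X.X/.O.*, (1,1):-1/O.X/XOX/.O., (2,0):-1/O.X/X.X/OO., (2,2):-1/O.X/X.X/.OO
[OOX/X.X/.O.] X move#3: (1,1):+1/OOX/XXX/.O.*, (2,0):+1/OOX/X.X/XO., (2,2):+1/OOX/X.X/.OX
[OOX/XXX/.O.] O move#4: (2,0):-1/OOX/XXX/OO.*, (2,2):-1/OOX/XXX/.OO
[OOX/XXX/OO.] X move#5: (2,2):+1/OOX/XXX/OOX*
[OOX/XXX/OOX] end (terminal -1, O#6); searched O.X/X../.O. to 5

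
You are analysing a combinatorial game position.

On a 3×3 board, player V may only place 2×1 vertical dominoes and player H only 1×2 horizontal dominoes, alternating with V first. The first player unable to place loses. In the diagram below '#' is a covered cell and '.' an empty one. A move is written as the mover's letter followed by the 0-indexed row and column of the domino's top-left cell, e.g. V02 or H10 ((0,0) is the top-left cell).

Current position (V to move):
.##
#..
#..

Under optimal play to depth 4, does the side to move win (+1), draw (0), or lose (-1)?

ply 1, V at .##/#../#.. | V11=+1→.##/##./##.*; V12=+1→.##/#.#/#.#
ply 2: .##/##./##. is terminal -1 (H); from .##/#../#.. depth 4

value(.##/#../#.., V) = +1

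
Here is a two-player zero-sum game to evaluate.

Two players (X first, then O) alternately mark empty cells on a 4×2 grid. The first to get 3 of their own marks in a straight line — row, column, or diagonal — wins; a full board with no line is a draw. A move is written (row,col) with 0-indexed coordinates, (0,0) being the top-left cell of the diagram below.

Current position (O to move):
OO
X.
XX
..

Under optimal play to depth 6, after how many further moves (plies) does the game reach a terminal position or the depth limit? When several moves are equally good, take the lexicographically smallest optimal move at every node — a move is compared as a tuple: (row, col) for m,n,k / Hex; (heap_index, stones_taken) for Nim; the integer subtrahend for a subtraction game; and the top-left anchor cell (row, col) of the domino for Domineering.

p1 O@[OO/X./XX/..]: (1,1)[OO/XO/XX/..]-1 (3,0)[OO/X./XX/O.]+0* (3,1)[OO/X./XX/.O]-1
p2 X@[OO/X./XX/O.]: (1,1)[OO/XX/XX/O.]+0* (3,1)[OO/X./XX/OX]+0
p3 O@[OO/XX/XX/O.]: (3,1)[OO/XX/XX/OO]+0*
p4 X@[OO/XX/XX/OO] terminal +0; root [OO/X./XX/..] d6

PV length from [OO/X./XX/..]: 3 plies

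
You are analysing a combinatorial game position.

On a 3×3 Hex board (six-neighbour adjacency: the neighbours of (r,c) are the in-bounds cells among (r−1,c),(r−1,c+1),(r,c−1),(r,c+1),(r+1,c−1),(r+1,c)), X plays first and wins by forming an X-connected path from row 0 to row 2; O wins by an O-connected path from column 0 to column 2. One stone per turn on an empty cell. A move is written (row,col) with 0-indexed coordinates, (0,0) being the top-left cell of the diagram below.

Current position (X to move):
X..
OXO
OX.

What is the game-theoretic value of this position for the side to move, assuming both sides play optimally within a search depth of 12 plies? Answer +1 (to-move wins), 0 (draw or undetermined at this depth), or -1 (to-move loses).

value(X../OXO/OX., X) = +1

[X../OXO/OX.] X move#1: (0,1):+1/XX./OXO/OX.*, (0,2):+1/X.X/OXO/OX., (2,2):+1/X../OXO/OXX
[XX./OXO/OX.] end (terminal -1, O#2); searched X../OXO/OX. to 12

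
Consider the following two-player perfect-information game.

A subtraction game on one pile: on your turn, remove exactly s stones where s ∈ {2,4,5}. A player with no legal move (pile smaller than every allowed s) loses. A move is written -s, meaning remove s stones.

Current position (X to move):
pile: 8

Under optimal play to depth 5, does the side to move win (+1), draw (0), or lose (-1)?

value(8, X) = -1

ply 1, X at 8 | -2=-1→6*; -4=-1→4; -5=-1→3
ply 2, O at 6 | -2=-1→4; -4=-1→2; -5=+1→1*
ply 3: 1 is terminal -1 (X); from 8 depth 5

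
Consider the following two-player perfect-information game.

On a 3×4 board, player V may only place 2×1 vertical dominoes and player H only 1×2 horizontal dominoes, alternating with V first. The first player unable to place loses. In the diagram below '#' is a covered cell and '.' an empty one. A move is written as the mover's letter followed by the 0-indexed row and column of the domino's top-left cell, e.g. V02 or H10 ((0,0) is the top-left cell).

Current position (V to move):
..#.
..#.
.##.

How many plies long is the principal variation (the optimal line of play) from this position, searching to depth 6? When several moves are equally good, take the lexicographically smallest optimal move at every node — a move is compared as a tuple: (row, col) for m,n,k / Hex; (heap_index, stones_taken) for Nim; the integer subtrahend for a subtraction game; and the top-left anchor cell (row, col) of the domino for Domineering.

ply 1, V at ..#./..#./.##. | V00=+1→#.#./#.#./.##.*; V01=+1→.##./.##./.##.; V03=-1→..##/..##/.##.; V10=+1→..#./#.#./###.; V13=-1→..#./..##/.###
ply 2: #.#./#.#./.##. is terminal -1 (H); from ..#./..#./.##. depth 6

PV length from [..#./..#./.##.]: 1 ply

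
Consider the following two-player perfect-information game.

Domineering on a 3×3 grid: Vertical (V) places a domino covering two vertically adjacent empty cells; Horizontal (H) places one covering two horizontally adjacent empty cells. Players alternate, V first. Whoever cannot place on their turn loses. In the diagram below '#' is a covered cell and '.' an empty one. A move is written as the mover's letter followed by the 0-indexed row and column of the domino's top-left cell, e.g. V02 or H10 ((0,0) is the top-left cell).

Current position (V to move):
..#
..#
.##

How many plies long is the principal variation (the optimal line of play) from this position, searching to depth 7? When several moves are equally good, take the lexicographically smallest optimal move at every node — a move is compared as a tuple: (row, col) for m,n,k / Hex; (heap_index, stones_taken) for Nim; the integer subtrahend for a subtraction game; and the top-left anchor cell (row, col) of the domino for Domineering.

PV length from [..#/..#/.##]: 1 ply

p1 V@[..#/..#/.##]: V00[#.#/#.#/.##]+1* V01[.##/.##/.##]+1 V10[..#/#.#/###]-1
p2 H@[#.#/#.#/.##] terminal -1; root [..#/..#/.##] d7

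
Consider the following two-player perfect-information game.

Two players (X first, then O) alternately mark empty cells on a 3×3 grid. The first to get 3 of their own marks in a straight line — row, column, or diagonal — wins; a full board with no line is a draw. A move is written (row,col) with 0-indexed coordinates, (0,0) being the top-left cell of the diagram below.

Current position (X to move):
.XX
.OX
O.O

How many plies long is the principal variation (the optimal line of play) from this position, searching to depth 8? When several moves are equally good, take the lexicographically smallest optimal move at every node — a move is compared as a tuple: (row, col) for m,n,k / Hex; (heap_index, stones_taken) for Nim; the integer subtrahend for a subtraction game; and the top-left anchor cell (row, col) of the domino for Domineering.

PV length from [.XX/.OX/O.O]: 1 ply

[.XX/.OX/O.O] X move#1: (0,0):+1/XXX/.OX/O.O*, (1,0):-1/.XX/XOX/O.O, (2,1):-1/.XX/.OX/OXO
[XXX/.OX/O.O] end (terminal -1, O#2); searched .XX/.OX/O.O to 8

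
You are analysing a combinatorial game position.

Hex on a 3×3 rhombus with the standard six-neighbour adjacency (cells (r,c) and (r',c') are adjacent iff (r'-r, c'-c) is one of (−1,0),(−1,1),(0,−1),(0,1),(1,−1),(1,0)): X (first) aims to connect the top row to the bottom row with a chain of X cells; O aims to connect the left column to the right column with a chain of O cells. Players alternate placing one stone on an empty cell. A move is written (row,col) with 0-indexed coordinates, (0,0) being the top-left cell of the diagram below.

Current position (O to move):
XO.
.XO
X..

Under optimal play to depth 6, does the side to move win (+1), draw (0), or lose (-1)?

value(XO./.XO/X.., O) = -1

p1 O@[XO./.XO/X..]: (0,2)[XOO/.XO/X..]-1* (1,0)[XO./OXO/X..]-1 (2,1)[XO./.XO/XO.]-1 (2,2)[XO./.XO/X.O]-1
p2 X@[XOO/.XO/X..]: (1,0)[XOO/XXO/X..]+1* (2,1)[XOO/.XO/XX.]-1 (2,2)[XOO/.XO/X.X]-1
p3 O@[XOO/XXO/X..] terminal -1; root [XO./.XO/X..] d6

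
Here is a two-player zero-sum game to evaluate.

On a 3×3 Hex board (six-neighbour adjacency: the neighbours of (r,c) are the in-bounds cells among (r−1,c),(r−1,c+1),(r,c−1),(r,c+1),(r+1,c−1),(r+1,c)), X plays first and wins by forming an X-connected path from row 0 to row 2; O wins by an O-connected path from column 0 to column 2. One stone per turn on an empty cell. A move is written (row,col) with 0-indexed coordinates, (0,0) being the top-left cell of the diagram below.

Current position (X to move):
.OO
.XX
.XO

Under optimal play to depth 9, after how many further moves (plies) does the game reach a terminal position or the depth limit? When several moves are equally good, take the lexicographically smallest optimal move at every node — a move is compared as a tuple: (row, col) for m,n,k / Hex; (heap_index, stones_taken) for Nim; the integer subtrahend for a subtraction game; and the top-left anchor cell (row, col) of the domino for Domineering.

ply 1, X at .OO/.XX/.XO | (0,0)=-1→XOO/.XX/.XO*; (1,0)=-1→.OO/XXX/.XO; (2,0)=-1→.OO/.XX/XXO
ply 2, O at XOO/.XX/.XO | (1,0)=+1→XOO/OXX/.XO*; (2,0)=-1→XOO/.XX/OXO
ply 3: XOO/OXX/.XO is terminal -1 (X); from .OO/.XX/.XO depth 9

PV length from [.OO/.XX/.XO]: 2 plies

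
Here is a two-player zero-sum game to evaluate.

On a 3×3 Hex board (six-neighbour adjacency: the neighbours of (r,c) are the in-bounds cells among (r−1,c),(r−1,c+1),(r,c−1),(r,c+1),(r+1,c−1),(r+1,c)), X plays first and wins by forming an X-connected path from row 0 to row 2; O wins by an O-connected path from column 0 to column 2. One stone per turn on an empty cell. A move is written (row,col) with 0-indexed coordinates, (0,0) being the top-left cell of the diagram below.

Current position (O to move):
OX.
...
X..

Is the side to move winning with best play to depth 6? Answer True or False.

p1 O@[OX./.../X..]: (0,2)[OXO/.../X..]-1* (1,0)[OX./O../X..]-1 (1,1)[OX./.O./X..]-1 (1,2)[OX./..O/X..]-1 (2,1)[OX./.../XO.]-1 (2,2)[OX./.../X.O]-1
p2 X@[OXO/.../X..]: (1,0)[OXO/X../X..]+1* (1,1)[OXO/.X./X..]+1 (1,2)[OXO/..X/X..]+1 (2,1)[OXO/.../XX.]+1 (2,2)[OXO/.../X.X]+1
p3 O@[OXO/X../X..] terminal -1; root [OX./.../X..] d6

O winning at [OX./.../X..]: False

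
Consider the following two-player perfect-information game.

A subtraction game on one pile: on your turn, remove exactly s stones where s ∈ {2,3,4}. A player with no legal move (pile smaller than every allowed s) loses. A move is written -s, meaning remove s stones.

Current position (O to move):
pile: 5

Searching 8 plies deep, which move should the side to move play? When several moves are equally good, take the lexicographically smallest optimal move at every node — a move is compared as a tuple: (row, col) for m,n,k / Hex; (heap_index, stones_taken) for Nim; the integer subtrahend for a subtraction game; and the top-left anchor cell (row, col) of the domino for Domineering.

O's best at [5]: -4

p1 O@[5]: -2[3]-1 -3[2]-1 -4[1]+1*
p2 X@[1] terminal -1; root [5] d8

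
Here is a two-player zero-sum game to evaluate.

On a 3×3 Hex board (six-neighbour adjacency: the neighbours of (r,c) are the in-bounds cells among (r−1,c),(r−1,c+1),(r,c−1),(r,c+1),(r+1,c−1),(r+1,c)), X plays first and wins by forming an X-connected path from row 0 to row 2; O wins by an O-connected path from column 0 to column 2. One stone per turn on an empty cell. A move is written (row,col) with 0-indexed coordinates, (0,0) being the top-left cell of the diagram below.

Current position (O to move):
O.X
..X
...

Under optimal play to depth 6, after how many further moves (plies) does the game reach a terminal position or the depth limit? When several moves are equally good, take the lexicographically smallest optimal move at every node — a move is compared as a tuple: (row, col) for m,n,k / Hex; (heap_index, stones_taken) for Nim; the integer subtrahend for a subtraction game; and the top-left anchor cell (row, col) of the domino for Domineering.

PV length from [O.X/..X/...]: 6 plies

[O.X/..X/...] O move#1: (0,1):-1/OOX/..X/...*, (1,0):-1/O.X/O.X/..., (1,1):-1/O.X/.OX/..., (2,0):-1/O.X/..X/O.., (2,1):-1/O.X/..X/.O., (2,2):-1/O.X/..X/..O
[OOX/..X/...] X move#2: (1,0):+1/OOX/X.X/...*, (1,1):+1/OOX/.XX/..., (2,0):+1/OOX/..X/X.., (2,1):+1/OOX/..X/.X., (2,2):+1/OOX/..X/..X
[OOX/X.X/...] O move#3: (1,1):-1/OOX/XOX/...*, (2,0):-1/OOX/X.X/O.., (2,1):-1/OOX/X.X/.O., (2,2):-1/OOX/X.X/..O
[OOX/XOX/...] X move#4: (2,0):+1/OOX/XOX/X..*, (2,1):+1/OOX/XOX/.X., (2,2):+1/OOX/XOX/..X
[OOX/XOX/X..] O move#5: (2,1):-1/OOX/XOX/XO.*, (2,2):-1/OOX/XOX/X.O
[OOX/XOX/XO.] X move#6: (2,2):+1/OOX/XOX/XOX*
[OOX/XOX/XOX] end (terminal -1, O#7); searched O.X/..X/... to 6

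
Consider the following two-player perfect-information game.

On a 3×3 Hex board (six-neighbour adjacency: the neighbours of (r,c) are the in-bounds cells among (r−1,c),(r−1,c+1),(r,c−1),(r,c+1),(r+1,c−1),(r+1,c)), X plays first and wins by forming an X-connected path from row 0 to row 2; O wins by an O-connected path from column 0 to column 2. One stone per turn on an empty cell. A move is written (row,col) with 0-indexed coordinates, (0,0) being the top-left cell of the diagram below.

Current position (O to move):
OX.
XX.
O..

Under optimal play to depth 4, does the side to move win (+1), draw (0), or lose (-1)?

value(OX./XX./O.., O) = +1

ply 1, O at OX./XX./O.. | (0,2)=-1→OXO/XX./O..; (1,2)=-1→OX./XXO/O..; (2,1)=+1→OX./XX./OO.*; (2,2)=-1→OX./XX./O.O
ply 2, X at OX./XX./OO. | (0,2)=-1→OXX/XX./OO.*; (1,2)=-1→OX./XXX/OO.; (2,2)=-1→OX./XX./OOX
ply 3, O at OXX/XX./OO. | (1,2)=+1→OXX/XXO/OO.*; (2,2)=+1→OXX/XX./OOO
ply 4: OXX/XXO/OO. is terminal -1 (X); from OX./XX./O.. depth 4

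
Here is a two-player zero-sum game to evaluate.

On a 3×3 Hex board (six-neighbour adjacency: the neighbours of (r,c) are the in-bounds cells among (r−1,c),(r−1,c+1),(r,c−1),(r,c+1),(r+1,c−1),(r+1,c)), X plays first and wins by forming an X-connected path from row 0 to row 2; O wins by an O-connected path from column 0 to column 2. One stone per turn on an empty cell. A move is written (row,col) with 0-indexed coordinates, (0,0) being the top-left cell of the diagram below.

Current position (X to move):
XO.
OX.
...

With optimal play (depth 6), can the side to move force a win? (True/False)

ply 1, X at XO./OX./... | (0,2)=+1→XOX/OX./...*; (1,2)=-1→XO./OXX/...; (2,0)=-1→XO./OX./X..; (2,1)=-1→XO./OX./.X.; (2,2)=-1→XO./OX./..X
ply 2, O at XOX/OX./... | (1,2)=-1→XOX/OXO/...*; (2,0)=-1→XOX/OX./O..; (2,1)=-1→XOX/OX./.O.; (2,2)=-1→XOX/OX./..O
ply 3, X at XOX/OXO/... | (2,0)=+1→XOX/OXO/X..*; (2,1)=+1→XOX/OXO/.X.; (2,2)=+1→XOX/OXO/..X
ply 4: XOX/OXO/X.. is terminal -1 (O); from XO./OX./... depth 6

X winning at [XO./OX./...]: True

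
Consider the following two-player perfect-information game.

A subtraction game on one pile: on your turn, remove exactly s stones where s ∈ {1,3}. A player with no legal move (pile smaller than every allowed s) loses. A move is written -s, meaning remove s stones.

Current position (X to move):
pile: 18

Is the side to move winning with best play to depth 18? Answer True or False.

X winning at [18]: False

[18] X move#1: -1:-1/17*, -3:-1/15
[17] O move#2: -1:+1/16*, -3:+1/14
[16] X move#3: -1:-1/15*, -3:-1/13
[15] O move#4: -1:+1/14*, -3:+1/12
[14] X move#5: -1:-1/13*, -3:-1/11
[13] O move#6: -1:+1/12*, -3:+1/10
[12] X move#7: -1:-1/11*, -3:-1/9
[11] O move#8: -1:+1/10*, -3:+1/8
[10] X move#9: -1:-1/9*, -3:-1/7
[9] O move#10: -1:+1/8*, -3:+1/6
[8] X move#11: -1:-1/7*, -3:-1/5
[7] O move#12: -1:+1/6*, -3:+1/4
[6] X move#13: -1:-1/5*, -3:-1/3
[5] O move#14: -1:+1/4*, -3:+1/2
[4] X move#15: -1:-1/3*, -3:-1/1
[3] O move#16: -1:+1/2*, -3:+1/0
[2] X move#17: -1:-1/1*
[1] O move#18: -1:+1/0*
[0] end (terminal -1, X#19); searched 18 to 18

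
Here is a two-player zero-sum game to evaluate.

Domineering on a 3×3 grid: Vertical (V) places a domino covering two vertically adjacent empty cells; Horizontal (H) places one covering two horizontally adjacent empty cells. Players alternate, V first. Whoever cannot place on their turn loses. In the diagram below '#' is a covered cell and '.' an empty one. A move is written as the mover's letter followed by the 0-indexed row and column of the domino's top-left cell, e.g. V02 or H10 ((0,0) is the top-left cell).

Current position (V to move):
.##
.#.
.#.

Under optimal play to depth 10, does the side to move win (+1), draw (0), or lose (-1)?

value(.##/.#./.#., V) = +1

ply 1, V at .##/.#./.#. | V00=+1→###/##./.#.*; V10=+1→.##/##./##.; V12=+1→.##/.##/.##
ply 2: ###/##./.#. is terminal -1 (H); from .##/.#./.#. depth 10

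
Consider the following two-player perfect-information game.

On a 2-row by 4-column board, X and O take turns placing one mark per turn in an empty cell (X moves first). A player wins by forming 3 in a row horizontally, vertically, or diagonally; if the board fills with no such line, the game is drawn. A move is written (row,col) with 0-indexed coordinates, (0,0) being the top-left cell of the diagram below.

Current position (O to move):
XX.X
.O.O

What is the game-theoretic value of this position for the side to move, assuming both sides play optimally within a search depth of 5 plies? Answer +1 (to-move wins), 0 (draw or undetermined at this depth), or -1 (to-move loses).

ply 1, O at XX.X/.O.O | (0,2)=+0→XXOX/.O.O; (1,0)=-1→XX.X/OO.O; (1,2)=+1→XX.X/.OOO*
ply 2: XX.X/.OOO is terminal -1 (X); from XX.X/.O.O depth 5

value(XX.X/.O.O, O) = +1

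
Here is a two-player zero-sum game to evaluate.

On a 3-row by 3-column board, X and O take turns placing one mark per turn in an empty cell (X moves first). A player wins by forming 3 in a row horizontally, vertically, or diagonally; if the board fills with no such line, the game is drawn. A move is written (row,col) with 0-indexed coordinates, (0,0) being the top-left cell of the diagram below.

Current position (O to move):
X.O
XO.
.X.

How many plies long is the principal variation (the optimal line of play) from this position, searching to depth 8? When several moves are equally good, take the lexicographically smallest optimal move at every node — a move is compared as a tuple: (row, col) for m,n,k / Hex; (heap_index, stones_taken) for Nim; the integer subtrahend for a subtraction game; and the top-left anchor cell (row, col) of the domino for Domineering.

PV length from [X.O/XO./.X.]: 1 ply

[X.O/XO./.X.] O move#1: (0,1):-1/XOO/XO./.X., (1,2):-1/X.O/XOO/.X., (2,0):+1/X.O/XO./OX.*, (2,2):-1/X.O/XO./.XO
[X.O/XO./OX.] end (terminal -1, X#2); searched X.O/XO./.X. to 8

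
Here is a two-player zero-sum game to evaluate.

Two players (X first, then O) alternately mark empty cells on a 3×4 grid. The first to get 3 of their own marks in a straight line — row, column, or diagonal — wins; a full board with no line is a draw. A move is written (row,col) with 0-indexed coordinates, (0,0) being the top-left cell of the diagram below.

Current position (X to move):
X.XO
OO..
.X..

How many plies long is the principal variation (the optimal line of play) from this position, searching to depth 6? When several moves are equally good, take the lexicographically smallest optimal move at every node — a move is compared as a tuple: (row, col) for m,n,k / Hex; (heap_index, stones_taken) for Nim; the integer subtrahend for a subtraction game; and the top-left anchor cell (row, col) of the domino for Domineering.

PV length from [X.XO/OO../.X..]: 1 ply

ply 1, X at X.XO/OO../.X.. | (0,1)=+1→XXXO/OO../.X..*; (1,2)=+1→X.XO/OOX./.X..; (1,3)=-1→X.XO/OO.X/.X..; (2,0)=-1→X.XO/OO../XX..; (2,2)=-1→X.XO/OO../.XX.; (2,3)=-1→X.XO/OO../.X.X
ply 2: XXXO/OO../.X.. is terminal -1 (O); from X.XO/OO../.X.. depth 6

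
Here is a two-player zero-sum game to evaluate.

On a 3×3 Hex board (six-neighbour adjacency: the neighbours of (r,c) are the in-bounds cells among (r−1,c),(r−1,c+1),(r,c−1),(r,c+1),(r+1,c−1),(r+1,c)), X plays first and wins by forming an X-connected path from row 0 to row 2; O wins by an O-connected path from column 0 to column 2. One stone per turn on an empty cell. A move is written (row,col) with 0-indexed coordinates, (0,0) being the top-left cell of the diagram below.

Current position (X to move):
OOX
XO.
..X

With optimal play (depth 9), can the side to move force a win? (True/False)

p1 X@[OOX/XO./..X]: (1,2)[OOX/XOX/..X]+1* (2,0)[OOX/XO./X.X]-1 (2,1)[OOX/XO./.XX]-1
p2 O@[OOX/XOX/..X] terminal -1; root [OOX/XO./..X] d9

X winning at [OOX/XO./..X]: True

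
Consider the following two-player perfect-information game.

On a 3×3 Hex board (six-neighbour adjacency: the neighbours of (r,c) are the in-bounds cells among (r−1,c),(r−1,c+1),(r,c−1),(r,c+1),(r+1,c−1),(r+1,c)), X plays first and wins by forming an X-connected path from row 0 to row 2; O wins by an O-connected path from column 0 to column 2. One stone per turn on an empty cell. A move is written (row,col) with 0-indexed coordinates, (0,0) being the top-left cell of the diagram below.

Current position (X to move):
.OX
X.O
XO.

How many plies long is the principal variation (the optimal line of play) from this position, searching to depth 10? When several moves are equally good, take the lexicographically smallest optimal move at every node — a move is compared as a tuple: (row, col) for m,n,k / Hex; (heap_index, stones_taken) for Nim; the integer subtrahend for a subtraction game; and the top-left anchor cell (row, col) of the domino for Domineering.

PV length from [.OX/X.O/XO.]: 1 ply

ply 1, X at .OX/X.O/XO. | (0,0)=+1→XOX/X.O/XO.*; (1,1)=+1→.OX/XXO/XO.; (2,2)=+1→.OX/X.O/XOX
ply 2: XOX/X.O/XO. is terminal -1 (O); from .OX/X.O/XO. depth 10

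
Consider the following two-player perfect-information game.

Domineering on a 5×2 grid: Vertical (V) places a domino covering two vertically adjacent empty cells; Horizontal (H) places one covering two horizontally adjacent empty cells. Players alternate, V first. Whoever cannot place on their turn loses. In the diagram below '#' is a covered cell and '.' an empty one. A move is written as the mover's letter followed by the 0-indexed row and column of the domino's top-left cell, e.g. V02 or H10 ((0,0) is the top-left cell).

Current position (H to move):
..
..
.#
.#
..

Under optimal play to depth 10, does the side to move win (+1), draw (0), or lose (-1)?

[../../.#/.#/..] H move#1: H00:+1/##/../.#/.#/..*, H10:+1/../##/.#/.#/.., H40:-1/../../.#/.#/##
[##/../.#/.#/..] V move#2: V10:-1/##/#./##/.#/..*, V20:-1/##/../##/##/.., V30:-1/##/../.#/##/#.
[##/#./##/.#/..] H move#3: H40:+1/##/#./##/.#/##*
[##/#./##/.#/##] end (terminal -1, V#4); searched ../../.#/.#/.. to 10

value(../../.#/.#/.., H) = +1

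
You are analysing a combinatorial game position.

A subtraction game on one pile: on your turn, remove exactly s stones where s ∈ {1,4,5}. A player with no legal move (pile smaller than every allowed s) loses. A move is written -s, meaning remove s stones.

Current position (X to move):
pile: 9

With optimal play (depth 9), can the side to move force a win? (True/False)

[9] X move#1: -1:+1/8*, -4:-1/5, -5:-1/4
[8] O move#2: -1:-1/7*, -4:-1/4, -5:-1/3
[7] X move#3: -1:-1/6, -4:-1/3, -5:+1/2*
[2] O move#4: -1:-1/1*
[1] X move#5: -1:+1/0*
[0] end (terminal -1, O#6); searched 9 to 9

X winning at [9]: True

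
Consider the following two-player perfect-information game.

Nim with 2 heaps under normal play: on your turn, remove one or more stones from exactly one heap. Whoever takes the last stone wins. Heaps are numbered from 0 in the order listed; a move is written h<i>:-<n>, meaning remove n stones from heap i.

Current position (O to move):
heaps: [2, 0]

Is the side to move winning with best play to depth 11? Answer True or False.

O winning at [(2,0)]: True

[(2,0)] O move#1: h0:-1:-1/(1,0), h0:-2:+1/(0,0)*
[(0,0)] end (terminal -1, X#2); searched (2,0) to 11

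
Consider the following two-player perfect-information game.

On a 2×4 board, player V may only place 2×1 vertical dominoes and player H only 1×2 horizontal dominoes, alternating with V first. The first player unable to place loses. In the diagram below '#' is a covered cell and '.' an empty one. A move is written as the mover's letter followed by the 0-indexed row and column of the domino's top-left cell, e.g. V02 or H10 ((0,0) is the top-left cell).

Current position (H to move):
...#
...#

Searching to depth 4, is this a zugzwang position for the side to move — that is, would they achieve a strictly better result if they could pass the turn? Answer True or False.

ply 1, H at ...#/...# | H00=+1→##.#/...#*; H01=+1→.###/...#; H10=+1→...#/##.#; H11=+1→...#/.###
ply 2, V at ##.#/...# | V02=-1→####/..##*
ply 3, H at ####/..## | H10=+1→####/####*
ply 4: ####/#### is terminal -1 (V); from ...#/...# depth 4
suppose H passes — search the same position with V to move:
pass> ply 1, V at ...#/...# | V00=-1→#..#/#..#; V01=+1→.#.#/.#.#*; V02=-1→..##/..##
pass> ply 2: .#.#/.#.# is terminal -1 (H); from ...#/...# depth 4
for H: play +1, pass -1

zugzwang(...#/...#, H) = False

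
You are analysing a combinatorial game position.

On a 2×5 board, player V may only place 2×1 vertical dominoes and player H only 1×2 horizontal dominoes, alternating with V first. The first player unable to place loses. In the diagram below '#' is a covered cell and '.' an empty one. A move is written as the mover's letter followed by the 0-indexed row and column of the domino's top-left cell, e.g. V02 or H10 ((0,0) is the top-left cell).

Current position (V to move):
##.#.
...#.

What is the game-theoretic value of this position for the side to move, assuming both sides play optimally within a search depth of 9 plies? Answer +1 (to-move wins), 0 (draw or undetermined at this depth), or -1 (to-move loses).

[##.#./...#.] V move#1: V02:+1/####./..##.*, V04:-1/##.##/...##
[####./..##.] H move#2: H10:-1/####./####.*
[####./####.] V move#3: V04:+1/#####/#####*
[#####/#####] end (terminal -1, H#4); searched ##.#./...#. to 9

value(##.#./...#., V) = +1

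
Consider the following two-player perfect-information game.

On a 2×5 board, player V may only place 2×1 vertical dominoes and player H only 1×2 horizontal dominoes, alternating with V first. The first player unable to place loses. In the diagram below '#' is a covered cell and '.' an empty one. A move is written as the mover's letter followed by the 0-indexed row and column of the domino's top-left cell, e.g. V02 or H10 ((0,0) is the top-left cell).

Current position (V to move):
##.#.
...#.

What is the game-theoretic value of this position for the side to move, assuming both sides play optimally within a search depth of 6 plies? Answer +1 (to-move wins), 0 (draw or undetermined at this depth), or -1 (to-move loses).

p1 V@[##.#./...#.]: V02[####./..##.]+1* V04[##.##/...##]-1
p2 H@[####./..##.]: H10[####./####.]-1*
p3 V@[####./####.]: V04[#####/#####]+1*
p4 H@[#####/#####] terminal -1; root [##.#./...#.] d6

value(##.#./...#., V) = +1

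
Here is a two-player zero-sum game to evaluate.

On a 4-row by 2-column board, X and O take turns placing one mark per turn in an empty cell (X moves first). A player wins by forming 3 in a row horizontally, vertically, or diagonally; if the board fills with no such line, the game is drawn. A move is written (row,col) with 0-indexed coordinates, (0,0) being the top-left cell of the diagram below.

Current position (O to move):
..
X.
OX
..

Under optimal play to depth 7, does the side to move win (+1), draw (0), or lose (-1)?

[../X./OX/..] O move#1: (0,0):-1/O./X./OX/.., (0,1):+0/.O/X./OX/..*, (1,1):+0/../XO/OX/.., (3,0):-1/../X./OX/O., (3,1):+0/../X./OX/.O
[.O/X./OX/..] X move#2: (0,0):+0/XO/X./OX/..*, (1,1):+0/.O/XX/OX/.., (3,0):+0/.O/X./OX/X., (3,1):+0/.O/X./OX/.X
[XO/X./OX/..] O move#3: (1,1):+0/XO/XO/OX/..*, (3,0):+0/XO/X./OX/O., (3,1):+0/XO/X./OX/.O
[XO/XO/OX/..] X move#4: (3,0):+0/XO/XO/OX/X.*, (3,1):+0/XO/XO/OX/.X
[XO/XO/OX/X.] O move#5: (3,1):+0/XO/XO/OX/XO*
[XO/XO/OX/XO] end (terminal +0, X#6); searched ../X./OX/.. to 7

value(../X./OX/.., O) = 0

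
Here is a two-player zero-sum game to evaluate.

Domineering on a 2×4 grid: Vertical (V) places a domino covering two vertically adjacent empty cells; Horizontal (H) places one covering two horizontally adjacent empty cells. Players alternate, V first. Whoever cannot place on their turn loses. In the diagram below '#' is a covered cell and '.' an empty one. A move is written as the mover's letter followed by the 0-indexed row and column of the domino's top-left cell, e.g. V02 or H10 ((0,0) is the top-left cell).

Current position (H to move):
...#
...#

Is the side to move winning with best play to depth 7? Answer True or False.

H winning at [...#/...#]: True

p1 H@[...#/...#]: H00[##.#/...#]+1* H01[.###/...#]+1 H10[...#/##.#]+1 H11[...#/.###]+1
p2 V@[##.#/...#]: V02[####/..##]-1*
p3 H@[####/..##]: H10[####/####]+1*
p4 V@[####/####] terminal -1; root [...#/...#] d7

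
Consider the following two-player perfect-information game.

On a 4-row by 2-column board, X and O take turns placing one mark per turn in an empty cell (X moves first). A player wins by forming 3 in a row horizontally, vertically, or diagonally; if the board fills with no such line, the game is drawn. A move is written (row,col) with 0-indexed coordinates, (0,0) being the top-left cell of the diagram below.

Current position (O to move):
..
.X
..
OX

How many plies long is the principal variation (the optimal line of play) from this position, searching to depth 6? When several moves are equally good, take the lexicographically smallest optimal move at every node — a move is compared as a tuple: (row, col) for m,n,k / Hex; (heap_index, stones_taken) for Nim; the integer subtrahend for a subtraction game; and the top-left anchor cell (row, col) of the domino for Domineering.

PV length from [../.X/../OX]: 5 plies

[../.X/../OX] O move#1: (0,0):-1/O./.X/../OX, (0,1):-1/.O/.X/../OX, (1,0):-1/../OX/../OX, (2,0):-1/../.X/O./OX, (2,1):+0/../.X/.O/OX*
[../.X/.O/OX] X move#2: (0,0):+0/X./.X/.O/OX*, (0,1):+0/.X/.X/.O/OX, (1,0):+0/../XX/.O/OX, (2,0):+0/../.X/XO/OX
[X./.X/.O/OX] O move#3: (0,1):+0/XO/.X/.O/OX*, (1,0):+0/X./OX/.O/OX, (2,0):+0/X./.X/OO/OX
[XO/.X/.O/OX] X move#4: (1,0):+0/XO/XX/.O/OX*, (2,0):+0/XO/.X/XO/OX
[XO/XX/.O/OX] O move#5: (2,0):+0/XO/XX/OO/OX*
[XO/XX/OO/OX] end (terminal +0, X#6); searched ../.X/../OX to 6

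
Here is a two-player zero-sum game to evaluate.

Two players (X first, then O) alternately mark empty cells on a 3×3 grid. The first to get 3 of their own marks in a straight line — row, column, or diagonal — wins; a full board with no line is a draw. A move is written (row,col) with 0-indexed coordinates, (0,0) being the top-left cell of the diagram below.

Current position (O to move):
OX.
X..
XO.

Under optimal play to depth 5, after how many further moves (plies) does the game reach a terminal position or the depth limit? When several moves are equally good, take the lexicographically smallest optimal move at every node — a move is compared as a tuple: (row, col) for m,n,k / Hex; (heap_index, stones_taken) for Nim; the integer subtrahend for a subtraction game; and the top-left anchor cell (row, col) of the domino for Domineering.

PV length from [OX./X../XO.]: 4 plies

[OX./X../XO.] O move#1: (0,2):+0/OXO/X../XO.*, (1,1):+0/OX./XO./XO., (1,2):+0/OX./X.O/XO., (2,2):-1/OX./X../XOO
[OXO/X../XO.] X move#2: (1,1):+0/OXO/XX./XO.*, (1,2):+0/OXO/X.X/XO., (2,2):+0/OXO/X../XOX
[OXO/XX./XO.] O move#3: (1,2):+0/OXO/XXO/XO.*, (2,2):-1/OXO/XX./XOO
[OXO/XXO/XO.] X move#4: (2,2):+0/OXO/XXO/XOX*
[OXO/XXO/XOX] end (terminal +0, O#5); searched OX./X../XO. to 5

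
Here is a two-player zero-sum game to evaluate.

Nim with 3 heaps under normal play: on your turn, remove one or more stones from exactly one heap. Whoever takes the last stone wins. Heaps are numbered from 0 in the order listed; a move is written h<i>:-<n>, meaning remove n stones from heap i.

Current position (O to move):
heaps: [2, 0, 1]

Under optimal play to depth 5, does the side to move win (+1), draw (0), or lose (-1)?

value((2,0,1), O) = +1

p1 O@[(2,0,1)]: h0:-1[(1,0,1)]+1* h0:-2[(0,0,1)]-1 h2:-1[(2,0,0)]-1
p2 X@[(1,0,1)]: h0:-1[(0,0,1)]-1* h2:-1[(1,0,0)]-1
p3 O@[(0,0,1)]: h2:-1[(0,0,0)]+1*
p4 X@[(0,0,0)] terminal -1; root [(2,0,1)] d5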